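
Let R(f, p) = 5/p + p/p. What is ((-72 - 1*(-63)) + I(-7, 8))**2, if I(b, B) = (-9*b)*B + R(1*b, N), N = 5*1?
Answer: 247009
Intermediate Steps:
N = 5
R(f, p) = 1 + 5/p (R(f, p) = 5/p + 1 = 1 + 5/p)
I(b, B) = 2 - 9*B*b (I(b, B) = (-9*b)*B + (5 + 5)/5 = -9*B*b + (1/5)*10 = -9*B*b + 2 = 2 - 9*B*b)
((-72 - 1*(-63)) + I(-7, 8))**2 = ((-72 - 1*(-63)) + (2 - 9*8*(-7)))**2 = ((-72 + 63) + (2 + 504))**2 = (-9 + 506)**2 = 497**2 = 247009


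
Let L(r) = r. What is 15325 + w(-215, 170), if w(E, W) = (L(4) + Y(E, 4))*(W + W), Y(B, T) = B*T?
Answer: -275715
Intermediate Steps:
w(E, W) = 2*W*(4 + 4*E) (w(E, W) = (4 + E*4)*(W + W) = (4 + 4*E)*(2*W) = 2*W*(4 + 4*E))
15325 + w(-215, 170) = 15325 + 8*170*(1 - 215) = 15325 + 8*170*(-214) = 15325 - 291040 = -275715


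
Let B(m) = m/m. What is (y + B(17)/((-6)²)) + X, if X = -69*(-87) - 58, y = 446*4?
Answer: 278245/36 ≈ 7729.0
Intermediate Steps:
B(m) = 1
y = 1784
X = 5945 (X = 6003 - 58 = 5945)
(y + B(17)/((-6)²)) + X = (1784 + 1/(-6)²) + 5945 = (1784 + 1/36) + 5945 = 64225/36 + 5945 = 278245/36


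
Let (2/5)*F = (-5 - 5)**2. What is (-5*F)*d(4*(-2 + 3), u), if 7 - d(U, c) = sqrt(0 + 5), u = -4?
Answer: -8750 + 1250*sqrt(5) ≈ -5954.9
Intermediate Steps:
F = 250 (F = 5*(-5 - 5)**2/2 = (5/2)*(-10)**2 = (5/2)*100 = 250)
d(U, c) = 7 - sqrt(5) (d(U, c) = 7 - sqrt(0 + 5) = 7 - sqrt(5))
(-5*F)*d(4*(-2 + 3), u) = (-5*250)*(7 - sqrt(5)) = -1250*(7 - sqrt(5)) = -8750 + 1250*sqrt(5)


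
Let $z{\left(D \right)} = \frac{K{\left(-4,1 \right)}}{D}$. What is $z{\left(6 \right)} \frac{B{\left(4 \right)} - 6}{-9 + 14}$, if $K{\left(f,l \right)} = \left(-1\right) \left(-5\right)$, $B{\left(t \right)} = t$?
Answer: $- \frac{1}{3} \approx -0.33333$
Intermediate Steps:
$K{\left(f,l \right)} = 5$
$z{\left(D \right)} = \frac{5}{D}$
$z{\left(6 \right)} \frac{B{\left(4 \right)} - 6}{-9 + 14} = \frac{5}{6} \frac{4 - 6}{-9 + 14} = 5 \cdot \frac{1}{6} \left(- \frac{2}{5}\right) = \frac{5 \left(\left(-2\right) \frac{1}{5}\right)}{6} = \frac{5}{6} \left(- \frac{2}{5}\right) = - \frac{1}{3}$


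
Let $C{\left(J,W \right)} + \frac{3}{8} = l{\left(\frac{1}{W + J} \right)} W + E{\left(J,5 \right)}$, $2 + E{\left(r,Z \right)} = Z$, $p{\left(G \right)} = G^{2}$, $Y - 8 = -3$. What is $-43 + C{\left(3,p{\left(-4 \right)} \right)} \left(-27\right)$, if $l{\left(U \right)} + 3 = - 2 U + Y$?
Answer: $- \frac{141725}{152} \approx -932.4$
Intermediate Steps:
$Y = 5$ ($Y = 8 - 3 = 5$)
$E{\left(r,Z \right)} = -2 + Z$
$l{\left(U \right)} = 2 - 2 U$ ($l{\left(U \right)} = -3 - \left(-5 + 2 U\right) = 2 - 2 U$)
$C{\left(J,W \right)} = \frac{21}{8} + W \left(2 - \frac{2}{J + W}\right)$ ($C{\left(J,W \right)} = - \frac{3}{8} + \left(\left(2 - \frac{2}{W + J}\right) W + \left(-2 + 5\right)\right) = - \frac{3}{8} + \left(\left(2 - \frac{2}{J + W}\right) W + 3\right) = - \frac{3}{8} + \left(W \left(2 - \frac{2}{J + W}\right) + 3\right) = - \frac{3}{8} + \left(3 + W \left(2 - \frac{2}{J + W}\right)\right) = \frac{21}{8} + W \left(2 - \frac{2}{J + W}\right)$)
$-43 + C{\left(3,p{\left(-4 \right)} \right)} \left(-27\right) = -43 + \left(\frac{21}{8} + \left(-4\right)^{2} \left(2 - \frac{2}{3 + \left(-4\right)^{2}}\right)\right) \left(-27\right) = -43 + \left(\frac{21}{8} + 16 \left(2 - \frac{2}{3 + 16}\right)\right) \left(-27\right) = -43 + \left(\frac{21}{8} + 16 \left(2 - \frac{2}{19}\right)\right) \left(-27\right) = -43 + \left(\frac{21}{8} + 16 \cdot \frac{36}{19}\right) \left(-27\right) = -43 + \left(\frac{21}{8} + \frac{576}{19}\right) \left(-27\right) = -43 + \frac{5007}{152} \left(-27\right) = -43 - \frac{135189}{152} = - \frac{141725}{152}$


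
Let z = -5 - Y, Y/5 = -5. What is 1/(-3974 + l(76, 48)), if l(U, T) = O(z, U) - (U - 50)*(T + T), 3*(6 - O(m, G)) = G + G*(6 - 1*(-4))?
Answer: -3/20228 ≈ -0.00014831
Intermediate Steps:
Y = -25 (Y = 5*(-5) = -25)
z = 20 (z = -5 - 1*(-25) = -5 + 25 = 20)
O(m, G) = 6 - 11*G/3 (O(m, G) = 6 - (G + G*(6 - 1*(-4)))/3 = 6 - (G + G*(6 + 4))/3 = 6 - (G + G*10)/3 = 6 - (G + 10*G)/3 = 6 - 11*G/3)
l(U, T) = 6 - 11*U/3 - 2*T*(-50 + U) (l(U, T) = (6 - 11*U/3) - (U - 50)*(T + T) = (6 - 11*U/3) - (-50 + U)*2*T = (6 - 11*U/3) - 2*T*(-50 + U) = 6 - 11*U/3 - 2*T*(-50 + U))
1/(-3974 + l(76, 48)) = 1/(-3974 + (6 + 100*48 - 11/3*76 - 2*48*76)) = 1/(-3974 + (6 + 4800 - 836/3 - 7296)) = 1/(-3974 - 8306/3) = 1/(-20228/3) = -3/20228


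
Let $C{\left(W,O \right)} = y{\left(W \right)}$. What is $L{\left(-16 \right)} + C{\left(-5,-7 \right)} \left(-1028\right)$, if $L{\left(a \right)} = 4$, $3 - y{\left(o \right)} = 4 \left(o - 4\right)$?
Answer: $-40088$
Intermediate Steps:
$y{\left(o \right)} = 19 - 4 o$ ($y{\left(o \right)} = 3 - 4 \left(o - 4\right) = 3 - 4 \left(-4 + o\right) = 3 - \left(-16 + 4 o\right) = 19 - 4 o$)
$C{\left(W,O \right)} = 19 - 4 W$
$L{\left(-16 \right)} + C{\left(-5,-7 \right)} \left(-1028\right) = 4 + \left(19 - -20\right) \left(-1028\right) = 4 + \left(19 + 20\right) \left(-1028\right) = 4 + 39 \left(-1028\right) = 4 - 40092 = -40088$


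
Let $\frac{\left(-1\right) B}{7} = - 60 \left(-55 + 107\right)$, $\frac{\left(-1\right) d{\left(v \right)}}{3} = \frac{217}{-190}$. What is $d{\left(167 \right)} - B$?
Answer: $- \frac{4148949}{190} \approx -21837.0$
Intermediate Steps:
$d{\left(v \right)} = \frac{651}{190}$ ($d{\left(v \right)} = - 3 \frac{217}{-190} = - 3 \cdot 217 \left(- \frac{1}{190}\right) = \left(-3\right) \left(- \frac{217}{190}\right) = \frac{651}{190}$)
$B = 21840$ ($B = - 7 \left(- 60 \left(-55 + 107\right)\right) = - 7 \left(\left(-60\right) 52\right) = \left(-7\right) \left(-3120\right) = 21840$)
$d{\left(167 \right)} - B = \frac{651}{190} - 21840 = - \frac{4148949}{190}$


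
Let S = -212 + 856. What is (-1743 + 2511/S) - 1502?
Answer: -2087269/644 ≈ -3241.1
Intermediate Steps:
S = 644
(-1743 + 2511/S) - 1502 = (-1743 + 2511/644) - 1502 = -1119981/644 - 1502 = -2087269/644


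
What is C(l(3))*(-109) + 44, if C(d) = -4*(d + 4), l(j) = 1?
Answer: 2224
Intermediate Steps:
C(d) = -16 - 4*d (C(d) = -4*(4 + d) = -16 - 4*d)
C(l(3))*(-109) + 44 = (-16 - 4*1)*(-109) + 44 = (-16 - 4)*(-109) + 44 = -20*(-109) + 44 = 2180 + 44 = 2224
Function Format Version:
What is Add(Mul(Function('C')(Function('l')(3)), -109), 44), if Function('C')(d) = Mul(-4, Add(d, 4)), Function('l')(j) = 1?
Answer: 2224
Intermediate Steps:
Function('C')(d) = Add(-16, Mul(-4, d)) (Function('C')(d) = Mul(-4, Add(4, d)) = Add(-16, Mul(-4, d)))
Add(Mul(Function('C')(Function('l')(3)), -109), 44) = Add(Mul(Add(-16, Mul(-4, 1)), -109), 44) = Add(Mul(Add(-16, -4), -109), 44) = Add(Mul(-20, -109), 44) = Add(2180, 44) = 2224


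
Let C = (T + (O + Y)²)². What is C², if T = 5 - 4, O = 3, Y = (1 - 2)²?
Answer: 83521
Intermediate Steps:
Y = 1 (Y = (-1)² = 1)
T = 1
C = 289 (C = (1 + (3 + 1)²)² = (1 + 4²)² = (1 + 16)² = 17² = 289)
C² = 289² = 83521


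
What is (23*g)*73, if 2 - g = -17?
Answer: 31901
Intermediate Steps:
g = 19 (g = 2 - 1*(-17) = 2 + 17 = 19)
(23*g)*73 = (23*19)*73 = 437*73 = 31901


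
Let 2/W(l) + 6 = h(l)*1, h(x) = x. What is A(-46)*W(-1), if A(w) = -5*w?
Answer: -460/7 ≈ -65.714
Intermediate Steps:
W(l) = 2/(-6 + l) (W(l) = 2/(-6 + l*1) = 2/(-6 + l))
A(-46)*W(-1) = (-5*(-46))*(2/(-6 - 1)) = 230*(2/(-7)) = 230*(2*(-⅐)) = 230*(-2/7) = -460/7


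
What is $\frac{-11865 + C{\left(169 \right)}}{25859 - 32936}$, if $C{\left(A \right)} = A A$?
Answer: $- \frac{16696}{7077} \approx -2.3592$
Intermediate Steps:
$C{\left(A \right)} = A^{2}$
$\frac{-11865 + C{\left(169 \right)}}{25859 - 32936} = \frac{-11865 + 169^{2}}{25859 - 32936} = \frac{-11865 + 28561}{25859 - 32936} = \frac{16696}{-7077} = 16696 \left(- \frac{1}{7077}\right) = - \frac{16696}{7077}$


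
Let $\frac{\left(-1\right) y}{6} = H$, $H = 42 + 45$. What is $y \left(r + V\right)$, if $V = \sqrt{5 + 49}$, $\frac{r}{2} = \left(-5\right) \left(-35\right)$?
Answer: $-182700 - 1566 \sqrt{6} \approx -1.8654 \cdot 10^{5}$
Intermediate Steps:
$r = 350$ ($r = 2 \left(\left(-5\right) \left(-35\right)\right) = 2 \cdot 175 = 350$)
$V = 3 \sqrt{6}$ ($V = \sqrt{54} = 3 \sqrt{6} \approx 7.3485$)
$H = 87$
$y = -522$ ($y = \left(-6\right) 87 = -522$)
$y \left(r + V\right) = - 522 \left(350 + 3 \sqrt{6}\right) = -182700 - 1566 \sqrt{6}$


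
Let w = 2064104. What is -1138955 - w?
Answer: -3203059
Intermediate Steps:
-1138955 - w = -1138955 - 1*2064104 = -1138955 - 2064104 = -3203059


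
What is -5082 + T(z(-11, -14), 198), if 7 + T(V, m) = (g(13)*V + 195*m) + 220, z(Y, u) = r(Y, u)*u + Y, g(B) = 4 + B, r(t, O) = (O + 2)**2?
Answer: -718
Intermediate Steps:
r(t, O) = (2 + O)**2
z(Y, u) = Y + u*(2 + u)**2 (z(Y, u) = (2 + u)**2*u + Y = u*(2 + u)**2 + Y = Y + u*(2 + u)**2)
T(V, m) = 213 + 17*V + 195*m (T(V, m) = -7 + (((4 + 13)*V + 195*m) + 220) = -7 + ((17*V + 195*m) + 220) = -7 + (220 + 17*V + 195*m) = 213 + 17*V + 195*m)
-5082 + T(z(-11, -14), 198) = -5082 + (213 + 17*(-11 - 14*(2 - 14)**2) + 195*198) = -5082 + (213 + 17*(-11 - 14*(-12)**2) + 38610) = -5082 + (213 + 17*(-11 - 14*144) + 38610) = -5082 + (213 + 17*(-11 - 2016) + 38610) = -5082 + (213 + 17*(-2027) + 38610) = -5082 + (213 - 34459 + 38610) = -5082 + 4364 = -718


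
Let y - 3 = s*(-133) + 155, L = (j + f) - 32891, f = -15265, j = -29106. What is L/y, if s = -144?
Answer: -38631/9655 ≈ -4.0011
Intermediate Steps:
L = -77262 (L = (-29106 - 15265) - 32891 = -44371 - 32891 = -77262)
y = 19310 (y = 3 + (-144*(-133) + 155) = 3 + (19152 + 155) = 3 + 19307 = 19310)
L/y = -77262/19310 = -77262*1/19310 = -38631/9655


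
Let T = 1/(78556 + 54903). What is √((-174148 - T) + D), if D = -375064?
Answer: 3*I*√1086909140732759/133459 ≈ 741.09*I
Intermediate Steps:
T = 1/133459 ≈ 7.4929e-6
√((-174148 - T) + D) = √((-174148 - 1*1/133459) - 375064) = √((-174148 - 1/133459) - 375064) = √(-23241617933/133459 - 375064) = √(-73297284309/133459) = 3*I*√1086909140732759/133459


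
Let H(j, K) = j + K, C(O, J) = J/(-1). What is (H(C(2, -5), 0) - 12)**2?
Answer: 49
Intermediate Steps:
C(O, J) = -J (C(O, J) = J*(-1) = -J)
H(j, K) = K + j
(H(C(2, -5), 0) - 12)**2 = ((0 - 1*(-5)) - 12)**2 = ((0 + 5) - 12)**2 = (5 - 12)**2 = (-7)**2 = 49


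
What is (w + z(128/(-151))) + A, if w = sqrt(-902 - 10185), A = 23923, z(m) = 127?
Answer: 24050 + I*sqrt(11087) ≈ 24050.0 + 105.29*I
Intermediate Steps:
w = I*sqrt(11087) (w = sqrt(-11087) = I*sqrt(11087) ≈ 105.29*I)
(w + z(128/(-151))) + A = (I*sqrt(11087) + 127) + 23923 = (127 + I*sqrt(11087)) + 23923 = 24050 + I*sqrt(11087)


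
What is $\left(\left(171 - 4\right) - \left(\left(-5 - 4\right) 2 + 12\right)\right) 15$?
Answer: $2595$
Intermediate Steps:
$\left(\left(171 - 4\right) - \left(\left(-5 - 4\right) 2 + 12\right)\right) 15 = \left(167 - \left(\left(-9\right) 2 + 12\right)\right) 15 = \left(167 - \left(-18 + 12\right)\right) 15 = \left(167 - -6\right) 15 = \left(167 + 6\right) 15 = 173 \cdot 15 = 2595$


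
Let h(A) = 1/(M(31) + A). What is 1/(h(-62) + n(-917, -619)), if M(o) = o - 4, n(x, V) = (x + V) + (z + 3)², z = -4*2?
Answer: -35/52886 ≈ -0.00066180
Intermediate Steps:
z = -8
n(x, V) = 25 + V + x (n(x, V) = (x + V) + (-8 + 3)² = (V + x) + (-5)² = (V + x) + 25 = 25 + V + x)
M(o) = -4 + o
h(A) = 1/(27 + A) (h(A) = 1/((-4 + 31) + A) = 1/(27 + A))
1/(h(-62) + n(-917, -619)) = 1/(1/(27 - 62) + (25 - 619 - 917)) = 1/(1/(-35) - 1511) = 1/(-1/35 - 1511) = 1/(-52886/35) = -35/52886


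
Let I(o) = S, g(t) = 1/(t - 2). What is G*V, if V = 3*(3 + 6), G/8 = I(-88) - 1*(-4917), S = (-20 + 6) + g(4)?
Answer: 1059156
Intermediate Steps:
g(t) = 1/(-2 + t)
S = -27/2 (S = (-20 + 6) + 1/(-2 + 4) = -14 + 1/2 = -14 + ½ = -27/2 ≈ -13.500)
I(o) = -27/2
G = 39228 (G = 8*(-27/2 - 1*(-4917)) = 8*(-27/2 + 4917) = 8*(9807/2) = 39228)
V = 27 (V = 3*9 = 27)
G*V = 39228*27 = 1059156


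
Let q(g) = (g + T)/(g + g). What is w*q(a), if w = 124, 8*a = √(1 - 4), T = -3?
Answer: 62 + 496*I*√3 ≈ 62.0 + 859.1*I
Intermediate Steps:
a = I*√3/8 (a = √(1 - 4)/8 = √(-3)/8 = (I*√3)/8 = I*√3/8 ≈ 0.21651*I)
q(g) = (-3 + g)/(2*g) (q(g) = (g - 3)/(g + g) = (-3 + g)/((2*g)) = (-3 + g)*(1/(2*g)) = (-3 + g)/(2*g))
w*q(a) = 124*((-3 + I*√3/8)/(2*((I*√3/8)))) = 124*((-8*I*√3/3)*(-3 + I*√3/8)/2) = 124*(-4*I*√3*(-3 + I*√3/8)/3) = -496*I*√3*(-3 + I*√3/8)/3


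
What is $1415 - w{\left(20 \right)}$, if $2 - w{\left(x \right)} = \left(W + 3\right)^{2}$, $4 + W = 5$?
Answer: $1429$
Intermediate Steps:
$W = 1$ ($W = -4 + 5 = 1$)
$w{\left(x \right)} = -14$ ($w{\left(x \right)} = 2 - \left(1 + 3\right)^{2} = 2 - 4^{2} = 2 - 16 = -14$)
$1415 - w{\left(20 \right)} = 1415 - -14 = 1415 + 14 = 1429$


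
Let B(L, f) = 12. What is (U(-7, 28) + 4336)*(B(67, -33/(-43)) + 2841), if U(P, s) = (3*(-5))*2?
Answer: 12285018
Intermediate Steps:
U(P, s) = -30 (U(P, s) = -15*2 = -30)
(U(-7, 28) + 4336)*(B(67, -33/(-43)) + 2841) = (-30 + 4336)*(12 + 2841) = 4306*2853 = 12285018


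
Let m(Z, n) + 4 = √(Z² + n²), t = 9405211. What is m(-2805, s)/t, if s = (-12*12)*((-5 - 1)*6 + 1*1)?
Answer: -4/9405211 + 15*√147865/9405211 ≈ 0.00061285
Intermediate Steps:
s = 5040 (s = -144*(-6*6 + 1) = -144*(-36 + 1) = -144*(-35) = 5040)
m(Z, n) = -4 + √(Z² + n²)
m(-2805, s)/t = (-4 + √((-2805)² + 5040²))/9405211 = (-4 + √(7868025 + 25401600))*(1/9405211) = (-4 + √33269625)*(1/9405211) = (-4 + 15*√147865)*(1/9405211) = -4/9405211 + 15*√147865/9405211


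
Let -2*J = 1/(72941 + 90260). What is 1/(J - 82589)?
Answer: -326402/26957214779 ≈ -1.2108e-5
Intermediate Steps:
J = -1/326402 (J = -1/(2*(72941 + 90260)) = -1/2/163201 = -1/2*1/163201 = -1/326402 ≈ -3.0637e-6)
1/(J - 82589) = 1/(-1/326402 - 82589) = 1/(-26957214779/326402) = -326402/26957214779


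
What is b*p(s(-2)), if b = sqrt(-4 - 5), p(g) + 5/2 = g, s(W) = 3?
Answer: 3*I/2 ≈ 1.5*I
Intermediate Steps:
p(g) = -5/2 + g
b = 3*I (b = sqrt(-9) = 3*I ≈ 3.0*I)
b*p(s(-2)) = (3*I)*(-5/2 + 3) = (3*I)*(1/2) = 3*I/2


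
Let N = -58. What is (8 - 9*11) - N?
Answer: -33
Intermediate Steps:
(8 - 9*11) - N = (8 - 9*11) - 1*(-58) = (8 - 99) + 58 = -91 + 58 = -33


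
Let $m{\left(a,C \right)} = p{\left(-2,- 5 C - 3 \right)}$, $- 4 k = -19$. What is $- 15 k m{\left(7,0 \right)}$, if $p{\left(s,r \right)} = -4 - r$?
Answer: $\frac{285}{4} \approx 71.25$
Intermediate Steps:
$k = \frac{19}{4}$ ($k = \left(- \frac{1}{4}\right) \left(-19\right) = \frac{19}{4} \approx 4.75$)
$m{\left(a,C \right)} = -1 + 5 C$ ($m{\left(a,C \right)} = -4 - \left(- 5 C - 3\right) = -4 - \left(-3 - 5 C\right) = -4 + \left(3 + 5 C\right) = -1 + 5 C$)
$- 15 k m{\left(7,0 \right)} = \left(-15\right) \frac{19}{4} \left(-1 + 5 \cdot 0\right) = - \frac{285 \left(-1 + 0\right)}{4} = \left(- \frac{285}{4}\right) \left(-1\right) = \frac{285}{4}$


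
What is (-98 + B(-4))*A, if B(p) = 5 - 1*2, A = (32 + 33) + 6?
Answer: -6745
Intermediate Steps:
A = 71 (A = 65 + 6 = 71)
B(p) = 3 (B(p) = 5 - 2 = 3)
(-98 + B(-4))*A = (-98 + 3)*71 = -95*71 = -6745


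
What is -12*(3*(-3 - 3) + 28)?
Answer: -120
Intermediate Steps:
-12*(3*(-3 - 3) + 28) = -12*(3*(-6) + 28) = -12*(-18 + 28) = -12*10 = -120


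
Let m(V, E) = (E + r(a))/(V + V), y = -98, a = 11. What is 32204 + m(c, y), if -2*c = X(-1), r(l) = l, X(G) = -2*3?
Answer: 64379/2 ≈ 32190.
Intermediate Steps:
X(G) = -6
c = 3 (c = -½*(-6) = 3)
m(V, E) = (11 + E)/(2*V) (m(V, E) = (E + 11)/(V + V) = (11 + E)/((2*V)) = (11 + E)*(1/(2*V)) = (11 + E)/(2*V))
32204 + m(c, y) = 32204 + (½)*(11 - 98)/3 = 32204 + (½)*(⅓)*(-87) = 32204 - 29/2 = 64379/2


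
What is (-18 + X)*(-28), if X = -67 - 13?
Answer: 2744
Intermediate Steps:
X = -80
(-18 + X)*(-28) = (-18 - 80)*(-28) = -98*(-28) = 2744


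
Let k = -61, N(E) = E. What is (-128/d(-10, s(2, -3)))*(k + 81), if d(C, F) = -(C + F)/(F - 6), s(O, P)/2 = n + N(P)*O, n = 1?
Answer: 2048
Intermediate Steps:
s(O, P) = 2 + 2*O*P (s(O, P) = 2*(1 + P*O) = 2*(1 + O*P) = 2 + 2*O*P)
d(C, F) = -(C + F)/(-6 + F)
(-128/d(-10, s(2, -3)))*(k + 81) = (-128*(-6 + (2 + 2*2*(-3)))/(-1*(-10) - (2 + 2*2*(-3))))*(-61 + 81) = -128*(-6 + (2 - 12))/(10 - (2 - 12))*20 = -128*(-6 - 10)/(10 - 1*(-10))*20 = -128*(-16/(10 + 10))*20 = -128/((-1/16*20))*20 = -128/(-5/4)*20 = -128*(-4/5)*20 = (512/5)*20 = 2048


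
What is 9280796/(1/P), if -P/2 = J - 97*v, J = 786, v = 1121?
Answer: 2003742417992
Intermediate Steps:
P = 215902 (P = -2*(786 - 97*1121) = -2*(786 - 108737) = -2*(-107951) = 215902)
9280796/(1/P) = 9280796/(1/215902) = 9280796*215902 = 2003742417992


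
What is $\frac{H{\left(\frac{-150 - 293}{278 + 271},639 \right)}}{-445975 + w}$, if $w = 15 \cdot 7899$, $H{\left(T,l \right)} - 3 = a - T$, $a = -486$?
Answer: $\frac{132362}{89896005} \approx 0.0014724$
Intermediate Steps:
$H{\left(T,l \right)} = -483 - T$ ($H{\left(T,l \right)} = 3 - \left(486 + T\right) = -483 - T$)
$w = 118485$
$\frac{H{\left(\frac{-150 - 293}{278 + 271},639 \right)}}{-445975 + w} = \frac{-483 - \frac{-150 - 293}{278 + 271}}{-445975 + 118485} = \frac{-483 - - \frac{443}{549}}{-327490} = \left(-483 - \left(-443\right) \frac{1}{549}\right) \left(- \frac{1}{327490}\right) = \left(-483 - - \frac{443}{549}\right) \left(- \frac{1}{327490}\right) = \left(-483 + \frac{443}{549}\right) \left(- \frac{1}{327490}\right) = \left(- \frac{264724}{549}\right) \left(- \frac{1}{327490}\right) = \frac{132362}{89896005}$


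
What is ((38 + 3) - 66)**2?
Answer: 625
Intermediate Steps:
((38 + 3) - 66)**2 = (41 - 66)**2 = (-25)**2 = 625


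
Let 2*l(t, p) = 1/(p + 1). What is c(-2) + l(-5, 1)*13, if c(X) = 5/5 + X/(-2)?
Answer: 21/4 ≈ 5.2500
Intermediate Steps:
l(t, p) = 1/(2*(1 + p)) (l(t, p) = 1/(2*(p + 1)) = 1/(2*(1 + p)))
c(X) = 1 - X/2 (c(X) = 5*(⅕) + X*(-½) = 1 - X/2)
c(-2) + l(-5, 1)*13 = (1 - ½*(-2)) + (1/(2*(1 + 1)))*13 = (1 + 1) + ((½)/2)*13 = 2 + ((½)*(½))*13 = 2 + (¼)*13 = 2 + 13/4 = 21/4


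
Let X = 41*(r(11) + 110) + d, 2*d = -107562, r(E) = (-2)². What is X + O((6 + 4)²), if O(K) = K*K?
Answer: -39107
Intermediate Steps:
r(E) = 4
d = -53781 (d = (½)*(-107562) = -53781)
O(K) = K²
X = -49107 (X = 41*(4 + 110) - 53781 = 41*114 - 53781 = 4674 - 53781 = -49107)
X + O((6 + 4)²) = -49107 + ((6 + 4)²)² = -49107 + (10²)² = -49107 + 100² = -49107 + 10000 = -39107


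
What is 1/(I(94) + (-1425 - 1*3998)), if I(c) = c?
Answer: -1/5329 ≈ -0.00018765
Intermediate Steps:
1/(I(94) + (-1425 - 1*3998)) = 1/(94 + (-1425 - 1*3998)) = 1/(94 + (-1425 - 3998)) = 1/(94 - 5423) = 1/(-5329) = -1/5329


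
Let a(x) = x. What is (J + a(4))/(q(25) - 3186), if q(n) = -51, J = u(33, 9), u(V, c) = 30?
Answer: -34/3237 ≈ -0.010504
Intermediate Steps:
J = 30
(J + a(4))/(q(25) - 3186) = (30 + 4)/(-51 - 3186) = 34/(-3237) = 34*(-1/3237) = -34/3237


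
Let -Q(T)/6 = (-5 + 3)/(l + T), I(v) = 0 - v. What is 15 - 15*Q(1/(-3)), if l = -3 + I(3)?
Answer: 825/19 ≈ 43.421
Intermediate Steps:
I(v) = -v
l = -6 (l = -3 - 1*3 = -3 - 3 = -6)
Q(T) = 12/(-6 + T) (Q(T) = -6*(-5 + 3)/(-6 + T) = -(-12)/(-6 + T) = 12/(-6 + T))
15 - 15*Q(1/(-3)) = 15 - 180/(-6 + 1/(-3)) = 15 - 180/(-6 - ⅓) = 15 - 180/(-19/3) = 15 - 180*(-3)/19 = 15 - 15*(-36/19) = 15 + 540/19 = 825/19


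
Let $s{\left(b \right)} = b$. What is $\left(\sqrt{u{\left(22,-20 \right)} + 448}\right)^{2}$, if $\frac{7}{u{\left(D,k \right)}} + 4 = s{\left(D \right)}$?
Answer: $\frac{8071}{18} \approx 448.39$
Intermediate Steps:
$u{\left(D,k \right)} = \frac{7}{-4 + D}$
$\left(\sqrt{u{\left(22,-20 \right)} + 448}\right)^{2} = \left(\sqrt{\frac{7}{-4 + 22} + 448}\right)^{2} = \left(\sqrt{\frac{7}{18} + 448}\right)^{2} = \left(\sqrt{\frac{8071}{18}}\right)^{2} = \left(\frac{\sqrt{16142}}{6}\right)^{2} = \frac{8071}{18}$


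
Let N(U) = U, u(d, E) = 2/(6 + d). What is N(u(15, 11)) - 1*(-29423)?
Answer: 617885/21 ≈ 29423.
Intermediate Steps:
N(u(15, 11)) - 1*(-29423) = 2/(6 + 15) - 1*(-29423) = 2/21 + 29423 = 617885/21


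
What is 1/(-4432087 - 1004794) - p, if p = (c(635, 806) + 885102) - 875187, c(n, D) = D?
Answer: -58288801202/5436881 ≈ -10721.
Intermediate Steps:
p = 10721 (p = (806 + 885102) - 875187 = 885908 - 875187 = 10721)
1/(-4432087 - 1004794) - p = 1/(-4432087 - 1004794) - 1*10721 = 1/(-5436881) - 10721 = -1/5436881 - 10721 = -58288801202/5436881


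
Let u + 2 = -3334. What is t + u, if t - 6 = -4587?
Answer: -7917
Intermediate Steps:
u = -3336 (u = -2 - 3334 = -3336)
t = -4581 (t = 6 - 4587 = -4581)
t + u = -4581 - 3336 = -7917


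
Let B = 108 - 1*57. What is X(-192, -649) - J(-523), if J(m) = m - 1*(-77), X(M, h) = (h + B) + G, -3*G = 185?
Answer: -641/3 ≈ -213.67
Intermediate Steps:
G = -185/3 (G = -⅓*185 = -185/3 ≈ -61.667)
B = 51 (B = 108 - 57 = 51)
X(M, h) = -32/3 + h (X(M, h) = (h + 51) - 185/3 = (51 + h) - 185/3 = -32/3 + h)
J(m) = 77 + m (J(m) = m + 77 = 77 + m)
X(-192, -649) - J(-523) = (-32/3 - 649) - (77 - 523) = -1979/3 - 1*(-446) = -1979/3 + 446 = -641/3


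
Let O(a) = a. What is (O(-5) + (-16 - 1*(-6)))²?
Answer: 225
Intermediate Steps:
(O(-5) + (-16 - 1*(-6)))² = (-5 + (-16 - 1*(-6)))² = (-5 + (-16 + 6))² = (-5 - 10)² = (-15)² = 225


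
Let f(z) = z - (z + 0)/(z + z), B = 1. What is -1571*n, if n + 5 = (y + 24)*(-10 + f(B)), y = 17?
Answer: 1239519/2 ≈ 6.1976e+5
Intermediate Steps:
f(z) = -½ + z (f(z) = z - z/(2*z) = z - z*1/(2*z) = z - 1*½ = z - ½ = -½ + z)
n = -789/2 (n = -5 + (17 + 24)*(-10 + (-½ + 1)) = -5 + 41*(-10 + ½) = -5 + 41*(-19/2) = -5 - 779/2 = -789/2 ≈ -394.50)
-1571*n = -1571*(-789/2) = 1239519/2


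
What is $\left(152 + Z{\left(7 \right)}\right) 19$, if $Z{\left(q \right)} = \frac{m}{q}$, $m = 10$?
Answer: $\frac{20406}{7} \approx 2915.1$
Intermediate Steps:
$Z{\left(q \right)} = \frac{10}{q}$
$\left(152 + Z{\left(7 \right)}\right) 19 = \left(152 + \frac{10}{7}\right) 19 = \frac{1074}{7} \cdot 19 = \frac{20406}{7}$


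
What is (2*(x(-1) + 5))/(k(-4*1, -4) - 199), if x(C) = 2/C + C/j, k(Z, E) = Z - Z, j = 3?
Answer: -16/597 ≈ -0.026801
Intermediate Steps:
k(Z, E) = 0
x(C) = 2/C + C/3
(2*(x(-1) + 5))/(k(-4*1, -4) - 199) = (2*((2/(-1) + (⅓)*(-1)) + 5))/(0 - 199) = (2*((2*(-1) - ⅓) + 5))/(-199) = -2*((-2 - ⅓) + 5)/199 = -2*(-7/3 + 5)/199 = -2*8/(199*3) = -1/199*16/3 = -16/597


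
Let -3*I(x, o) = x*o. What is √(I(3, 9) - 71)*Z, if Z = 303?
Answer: 1212*I*√5 ≈ 2710.1*I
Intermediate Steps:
I(x, o) = -o*x/3 (I(x, o) = -x*o/3 = -o*x/3)
√(I(3, 9) - 71)*Z = √(-⅓*9*3 - 71)*303 = √(-9 - 71)*303 = √(-80)*303 = (4*I*√5)*303 = 1212*I*√5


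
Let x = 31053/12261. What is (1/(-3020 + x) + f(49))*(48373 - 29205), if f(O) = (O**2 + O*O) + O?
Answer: 1146714385799936/12332389 ≈ 9.2984e+7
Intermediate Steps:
x = 10351/4087 (x = 31053*(1/12261) = 10351/4087 ≈ 2.5327)
f(O) = O + 2*O**2 (f(O) = (O**2 + O**2) + O = 2*O**2 + O = O + 2*O**2)
(1/(-3020 + x) + f(49))*(48373 - 29205) = (1/(-3020 + 10351/4087) + 49*(1 + 2*49))*(48373 - 29205) = (1/(-12332389/4087) + 49*(1 + 98))*19168 = (-4087/12332389 + 49*99)*19168 = (-4087/12332389 + 4851)*19168 = (59824414952/12332389)*19168 = 1146714385799936/12332389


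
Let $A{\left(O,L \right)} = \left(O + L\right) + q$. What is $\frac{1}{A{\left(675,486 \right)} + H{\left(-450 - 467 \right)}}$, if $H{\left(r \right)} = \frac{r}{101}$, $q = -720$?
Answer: $\frac{101}{43624} \approx 0.0023152$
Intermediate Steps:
$A{\left(O,L \right)} = -720 + L + O$ ($A{\left(O,L \right)} = \left(O + L\right) - 720 = \left(L + O\right) - 720 = -720 + L + O$)
$H{\left(r \right)} = \frac{r}{101}$ ($H{\left(r \right)} = r \frac{1}{101} = \frac{r}{101}$)
$\frac{1}{A{\left(675,486 \right)} + H{\left(-450 - 467 \right)}} = \frac{1}{\left(-720 + 486 + 675\right) + \frac{-450 - 467}{101}} = \frac{1}{441 + \frac{1}{101} \left(-917\right)} = \frac{1}{441 - \frac{917}{101}} = \frac{1}{\frac{43624}{101}} = \frac{101}{43624}$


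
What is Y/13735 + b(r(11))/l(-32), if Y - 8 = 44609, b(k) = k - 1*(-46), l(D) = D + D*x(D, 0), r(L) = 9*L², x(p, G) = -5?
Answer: 21300201/1758080 ≈ 12.116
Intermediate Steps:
l(D) = -4*D (l(D) = D + D*(-5) = D - 5*D = -4*D)
b(k) = 46 + k (b(k) = k + 46 = 46 + k)
Y = 44617 (Y = 8 + 44609 = 44617)
Y/13735 + b(r(11))/l(-32) = 44617/13735 + (46 + 9*11²)/((-4*(-32))) = 44617*(1/13735) + (46 + 9*121)/128 = 44617/13735 + (46 + 1089)*(1/128) = 44617/13735 + 1135*(1/128) = 44617/13735 + 1135/128 = 21300201/1758080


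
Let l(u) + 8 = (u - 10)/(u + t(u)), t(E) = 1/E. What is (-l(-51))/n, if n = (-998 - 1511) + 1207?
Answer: -17705/3387804 ≈ -0.0052261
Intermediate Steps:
t(E) = 1/E
l(u) = -8 + (-10 + u)/(u + 1/u) (l(u) = -8 + (u - 10)/(u + 1/u) = -8 + (-10 + u)/(u + 1/u))
n = -1302 (n = -2509 + 1207 = -1302)
(-l(-51))/n = -(-8 - 1*(-51)*(10 + 7*(-51)))/(1 + (-51)²)/(-1302) = -(-8 - 1*(-51)*(10 - 357))/(1 + 2601)*(-1/1302) = -(-8 - 1*(-51)*(-347))/2602*(-1/1302) = -(-8 - 17697)/2602*(-1/1302) = -(-17705)/2602*(-1/1302) = -1*(-17705/2602)*(-1/1302) = (17705/2602)*(-1/1302) = -17705/3387804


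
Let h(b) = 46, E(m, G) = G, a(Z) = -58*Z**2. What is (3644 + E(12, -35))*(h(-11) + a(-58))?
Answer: -703993194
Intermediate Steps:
(3644 + E(12, -35))*(h(-11) + a(-58)) = (3644 - 35)*(46 - 58*(-58)**2) = 3609*(46 - 58*3364) = 3609*(46 - 195112) = 3609*(-195066) = -703993194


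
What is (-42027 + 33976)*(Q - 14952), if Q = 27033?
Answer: -97264131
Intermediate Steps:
(-42027 + 33976)*(Q - 14952) = (-42027 + 33976)*(27033 - 14952) = -8051*12081 = -97264131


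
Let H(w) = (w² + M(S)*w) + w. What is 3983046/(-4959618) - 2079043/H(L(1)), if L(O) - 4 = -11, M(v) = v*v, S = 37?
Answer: 1712209473948/7886619223 ≈ 217.10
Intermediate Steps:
M(v) = v²
L(O) = -7 (L(O) = 4 - 11 = -7)
H(w) = w² + 1370*w (H(w) = (w² + 37²*w) + w = (w² + 1369*w) + w = w² + 1370*w)
3983046/(-4959618) - 2079043/H(L(1)) = 3983046/(-4959618) - 2079043*(-1/(7*(1370 - 7))) = 3983046*(-1/4959618) - 2079043/((-7*1363)) = -663841/826603 - 2079043/(-9541) = -663841/826603 - 2079043*(-1/9541) = -663841/826603 + 2079043/9541 = 1712209473948/7886619223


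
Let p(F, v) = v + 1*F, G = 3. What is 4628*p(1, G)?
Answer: 18512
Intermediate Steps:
p(F, v) = F + v (p(F, v) = v + F = F + v)
4628*p(1, G) = 4628*(1 + 3) = 4628*4 = 18512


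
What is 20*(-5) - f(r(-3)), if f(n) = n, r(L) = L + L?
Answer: -94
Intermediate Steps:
r(L) = 2*L
20*(-5) - f(r(-3)) = 20*(-5) - 2*(-3) = -100 - 1*(-6) = -100 + 6 = -94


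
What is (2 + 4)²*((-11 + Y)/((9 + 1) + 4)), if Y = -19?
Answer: -540/7 ≈ -77.143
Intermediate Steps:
(2 + 4)²*((-11 + Y)/((9 + 1) + 4)) = (2 + 4)²*((-11 - 19)/((9 + 1) + 4)) = 6²*(-30/(10 + 4)) = 36*(-30/14) = 36*(-30*1/14) = 36*(-15/7) = -540/7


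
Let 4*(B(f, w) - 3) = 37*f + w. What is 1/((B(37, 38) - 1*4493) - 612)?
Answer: -4/19001 ≈ -0.00021052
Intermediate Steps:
B(f, w) = 3 + w/4 + 37*f/4 (B(f, w) = 3 + (37*f + w)/4 = 3 + (w + 37*f)/4 = 3 + (w/4 + 37*f/4) = 3 + w/4 + 37*f/4)
1/((B(37, 38) - 1*4493) - 612) = 1/(((3 + (¼)*38 + (37/4)*37) - 1*4493) - 612) = 1/(((3 + 19/2 + 1369/4) - 4493) - 612) = 1/((1419/4 - 4493) - 612) = 1/(-16553/4 - 612) = 1/(-19001/4) = -4/19001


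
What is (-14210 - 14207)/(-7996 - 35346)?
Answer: 28417/43342 ≈ 0.65565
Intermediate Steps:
(-14210 - 14207)/(-7996 - 35346) = -28417/(-43342) = -28417*(-1/43342) = 28417/43342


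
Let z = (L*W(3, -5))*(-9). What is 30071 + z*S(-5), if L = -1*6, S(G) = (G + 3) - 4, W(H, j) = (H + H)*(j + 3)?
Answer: 33959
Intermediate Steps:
W(H, j) = 2*H*(3 + j) (W(H, j) = (2*H)*(3 + j) = 2*H*(3 + j))
S(G) = -1 + G (S(G) = (3 + G) - 4 = -1 + G)
L = -6
z = -648 (z = -12*3*(3 - 5)*(-9) = -12*3*(-2)*(-9) = -6*(-12)*(-9) = 72*(-9) = -648)
30071 + z*S(-5) = 30071 - 648*(-1 - 5) = 30071 - 648*(-6) = 30071 + 3888 = 33959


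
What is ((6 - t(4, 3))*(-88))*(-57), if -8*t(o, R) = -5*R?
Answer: 20691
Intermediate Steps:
t(o, R) = 5*R/8 (t(o, R) = -(-5)*R/8 = 5*R/8)
((6 - t(4, 3))*(-88))*(-57) = ((6 - 5*3/8)*(-88))*(-57) = ((6 - 1*15/8)*(-88))*(-57) = ((6 - 15/8)*(-88))*(-57) = ((33/8)*(-88))*(-57) = -363*(-57) = 20691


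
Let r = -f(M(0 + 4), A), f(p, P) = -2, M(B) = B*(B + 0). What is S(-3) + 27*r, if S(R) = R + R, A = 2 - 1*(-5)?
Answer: 48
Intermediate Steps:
M(B) = B**2 (M(B) = B*B = B**2)
A = 7 (A = 2 + 5 = 7)
S(R) = 2*R
r = 2 (r = -1*(-2) = 2)
S(-3) + 27*r = 2*(-3) + 27*2 = -6 + 54 = 48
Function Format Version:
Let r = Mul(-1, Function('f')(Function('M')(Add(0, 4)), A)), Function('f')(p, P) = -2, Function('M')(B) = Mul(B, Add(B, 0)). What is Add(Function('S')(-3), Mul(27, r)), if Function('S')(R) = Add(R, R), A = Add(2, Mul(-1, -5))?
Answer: 48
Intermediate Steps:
Function('M')(B) = Pow(B, 2) (Function('M')(B) = Mul(B, B) = Pow(B, 2))
A = 7 (A = Add(2, 5) = 7)
Function('S')(R) = Mul(2, R)
r = 2 (r = Mul(-1, -2) = 2)
Add(Function('S')(-3), Mul(27, r)) = Add(Mul(2, -3), Mul(27, 2)) = Add(-6, 54) = 48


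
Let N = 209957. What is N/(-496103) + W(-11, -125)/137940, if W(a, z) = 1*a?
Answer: -2633356883/6221131620 ≈ -0.42329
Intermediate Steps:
W(a, z) = a
N/(-496103) + W(-11, -125)/137940 = 209957/(-496103) - 11/137940 = 209957*(-1/496103) - 11*1/137940 = -209957/496103 - 1/12540 = -2633356883/6221131620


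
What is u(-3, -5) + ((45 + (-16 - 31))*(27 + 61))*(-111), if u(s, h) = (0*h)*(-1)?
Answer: 19536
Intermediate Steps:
u(s, h) = 0 (u(s, h) = 0*(-1) = 0)
u(-3, -5) + ((45 + (-16 - 31))*(27 + 61))*(-111) = 0 + ((45 + (-16 - 31))*(27 + 61))*(-111) = 0 + ((45 - 47)*88)*(-111) = 0 - 2*88*(-111) = 0 - 176*(-111) = 0 + 19536 = 19536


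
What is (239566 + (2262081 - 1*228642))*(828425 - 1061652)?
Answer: -530126137135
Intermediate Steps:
(239566 + (2262081 - 1*228642))*(828425 - 1061652) = (239566 + (2262081 - 228642))*(-233227) = (239566 + 2033439)*(-233227) = 2273005*(-233227) = -530126137135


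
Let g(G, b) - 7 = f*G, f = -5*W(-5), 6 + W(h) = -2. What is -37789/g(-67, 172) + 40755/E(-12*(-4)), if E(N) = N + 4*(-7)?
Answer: 21938779/10692 ≈ 2051.9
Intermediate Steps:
W(h) = -8 (W(h) = -6 - 2 = -8)
f = 40 (f = -5*(-8) = 40)
E(N) = -28 + N (E(N) = N - 28 = -28 + N)
g(G, b) = 7 + 40*G
-37789/g(-67, 172) + 40755/E(-12*(-4)) = -37789/(7 + 40*(-67)) + 40755/(-28 - 12*(-4)) = -37789/(7 - 2680) + 40755/(-28 + 48) = -37789/(-2673) + 40755/20 = -37789*(-1/2673) + 40755*(1/20) = 37789/2673 + 8151/4 = 21938779/10692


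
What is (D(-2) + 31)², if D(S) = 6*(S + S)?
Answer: 49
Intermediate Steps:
D(S) = 12*S (D(S) = 6*(2*S) = 12*S)
(D(-2) + 31)² = (12*(-2) + 31)² = (-24 + 31)² = 7² = 49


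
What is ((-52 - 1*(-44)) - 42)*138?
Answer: -6900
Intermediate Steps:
((-52 - 1*(-44)) - 42)*138 = ((-52 + 44) - 42)*138 = (-8 - 42)*138 = -50*138 = -6900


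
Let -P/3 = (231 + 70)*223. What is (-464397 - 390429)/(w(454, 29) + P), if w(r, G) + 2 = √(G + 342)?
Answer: 86068583223/20275139635 + 427413*√371/20275139635 ≈ 4.2454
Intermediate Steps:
w(r, G) = -2 + √(342 + G) (w(r, G) = -2 + √(G + 342) = -2 + √(342 + G))
P = -201369 (P = -3*(231 + 70)*223 = -903*223 = -3*67123 = -201369)
(-464397 - 390429)/(w(454, 29) + P) = (-464397 - 390429)/((-2 + √(342 + 29)) - 201369) = -854826/((-2 + √371) - 201369) = -854826/(-201371 + √371)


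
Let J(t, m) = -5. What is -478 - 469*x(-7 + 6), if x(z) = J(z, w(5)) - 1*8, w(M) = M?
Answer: 5619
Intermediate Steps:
x(z) = -13 (x(z) = -5 - 1*8 = -5 - 8 = -13)
-478 - 469*x(-7 + 6) = -478 - 469*(-13) = -478 + 6097 = 5619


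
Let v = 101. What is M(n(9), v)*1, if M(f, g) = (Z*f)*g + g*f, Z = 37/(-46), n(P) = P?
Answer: 8181/46 ≈ 177.85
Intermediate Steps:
Z = -37/46 (Z = 37*(-1/46) = -37/46 ≈ -0.80435)
M(f, g) = 9*f*g/46 (M(f, g) = (-37*f/46)*g + g*f = -37*f*g/46 + f*g = 9*f*g/46)
M(n(9), v)*1 = ((9/46)*9*101)*1 = (8181/46)*1 = 8181/46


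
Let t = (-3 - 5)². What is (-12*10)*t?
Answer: -7680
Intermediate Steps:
t = 64 (t = (-8)² = 64)
(-12*10)*t = -12*10*64 = -120*64 = -7680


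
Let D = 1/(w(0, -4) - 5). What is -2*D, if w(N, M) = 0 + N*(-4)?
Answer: ⅖ ≈ 0.40000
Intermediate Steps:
w(N, M) = -4*N (w(N, M) = 0 - 4*N = -4*N)
D = -⅕ (D = 1/(-4*0 - 5) = 1/(0 - 5) = 1/(-5) = -⅕ ≈ -0.20000)
-2*D = -2*(-⅕) = ⅖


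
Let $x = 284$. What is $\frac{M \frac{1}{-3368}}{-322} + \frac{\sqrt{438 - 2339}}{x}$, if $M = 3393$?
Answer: $\frac{3393}{1084496} + \frac{i \sqrt{1901}}{284} \approx 0.0031286 + 0.15352 i$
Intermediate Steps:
$\frac{M \frac{1}{-3368}}{-322} + \frac{\sqrt{438 - 2339}}{x} = \frac{3393 \frac{1}{-3368}}{-322} + \frac{\sqrt{438 - 2339}}{284} = 3393 \left(- \frac{1}{3368}\right) \left(- \frac{1}{322}\right) + \sqrt{-1901} \cdot \frac{1}{284} = \left(- \frac{3393}{3368}\right) \left(- \frac{1}{322}\right) + i \sqrt{1901} \cdot \frac{1}{284} = \frac{3393}{1084496} + \frac{i \sqrt{1901}}{284}$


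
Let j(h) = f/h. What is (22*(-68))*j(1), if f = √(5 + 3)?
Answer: -2992*√2 ≈ -4231.3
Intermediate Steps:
f = 2*√2 (f = √8 = 2*√2 ≈ 2.8284)
j(h) = 2*√2/h (j(h) = (2*√2)/h = 2*√2/h)
(22*(-68))*j(1) = (22*(-68))*(2*√2/1) = -2992*√2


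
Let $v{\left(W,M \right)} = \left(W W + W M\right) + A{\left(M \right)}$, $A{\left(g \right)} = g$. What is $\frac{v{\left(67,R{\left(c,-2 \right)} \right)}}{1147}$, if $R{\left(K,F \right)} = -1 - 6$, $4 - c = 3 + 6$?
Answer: $\frac{4013}{1147} \approx 3.4987$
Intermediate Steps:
$c = -5$ ($c = 4 - \left(3 + 6\right) = 4 - 9 = -5$)
$R{\left(K,F \right)} = -7$ ($R{\left(K,F \right)} = -1 - 6 = -7$)
$v{\left(W,M \right)} = M + W^{2} + M W$ ($v{\left(W,M \right)} = \left(W W + W M\right) + M = \left(W^{2} + M W\right) + M = M + W^{2} + M W$)
$\frac{v{\left(67,R{\left(c,-2 \right)} \right)}}{1147} = \frac{-7 + 67^{2} - 469}{1147} = \left(-7 + 4489 - 469\right) \frac{1}{1147} = 4013 \cdot \frac{1}{1147} = \frac{4013}{1147}$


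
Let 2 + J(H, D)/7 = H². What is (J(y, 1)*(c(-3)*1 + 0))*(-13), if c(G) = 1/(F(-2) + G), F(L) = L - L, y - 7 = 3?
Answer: 8918/3 ≈ 2972.7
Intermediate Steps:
y = 10 (y = 7 + 3 = 10)
F(L) = 0
J(H, D) = -14 + 7*H²
c(G) = 1/G (c(G) = 1/(0 + G) = 1/G)
(J(y, 1)*(c(-3)*1 + 0))*(-13) = ((-14 + 7*10²)*(1/(-3) + 0))*(-13) = ((-14 + 7*100)*(-⅓*1 + 0))*(-13) = ((-14 + 700)*(-⅓ + 0))*(-13) = (686*(-⅓))*(-13) = -686/3*(-13) = 8918/3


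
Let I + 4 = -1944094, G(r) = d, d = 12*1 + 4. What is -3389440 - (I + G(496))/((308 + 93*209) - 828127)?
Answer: -1369982115081/404191 ≈ -3.3894e+6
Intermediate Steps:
d = 16 (d = 12 + 4 = 16)
G(r) = 16
I = -1944098 (I = -4 - 1944094 = -1944098)
-3389440 - (I + G(496))/((308 + 93*209) - 828127) = -3389440 - (-1944098 + 16)/((308 + 93*209) - 828127) = -3389440 - (-1944082)/((308 + 19437) - 828127) = -3389440 - (-1944082)/(19745 - 828127) = -3389440 - (-1944082)/(-808382) = -3389440 - (-1944082)*(-1)/808382 = -3389440 - 1*972041/404191 = -3389440 - 972041/404191 = -1369982115081/404191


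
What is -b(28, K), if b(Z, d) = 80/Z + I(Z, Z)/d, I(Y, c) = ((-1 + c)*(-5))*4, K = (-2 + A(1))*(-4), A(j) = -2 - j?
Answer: 169/7 ≈ 24.143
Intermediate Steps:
K = 20 (K = (-2 + (-2 - 1*1))*(-4) = (-2 + (-2 - 1))*(-4) = (-2 - 3)*(-4) = -5*(-4) = 20)
I(Y, c) = 20 - 20*c (I(Y, c) = (5 - 5*c)*4 = 20 - 20*c)
b(Z, d) = 80/Z + (20 - 20*Z)/d
-b(28, K) = -(20/20 + 80/28 - 20*28/20) = -(20*(1/20) + 80*(1/28) - 20*28*1/20) = -(1 + 20/7 - 28) = -1*(-169/7) = 169/7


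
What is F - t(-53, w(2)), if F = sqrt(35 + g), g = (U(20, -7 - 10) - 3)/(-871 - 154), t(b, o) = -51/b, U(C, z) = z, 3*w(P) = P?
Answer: -51/53 + sqrt(1471695)/205 ≈ 4.9555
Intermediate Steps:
w(P) = P/3
g = 4/205 (g = ((-7 - 10) - 3)/(-871 - 154) = (-17 - 3)/(-1025) = -20*(-1/1025) = 4/205 ≈ 0.019512)
F = sqrt(1471695)/205 (F = sqrt(35 + 4/205) = sqrt(7179/205) = sqrt(1471695)/205 ≈ 5.9177)
F - t(-53, w(2)) = sqrt(1471695)/205 - (-51)/(-53) = sqrt(1471695)/205 - (-51)*(-1)/53 = sqrt(1471695)/205 - 1*51/53 = sqrt(1471695)/205 - 51/53 = -51/53 + sqrt(1471695)/205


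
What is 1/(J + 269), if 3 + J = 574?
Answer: 1/840 ≈ 0.0011905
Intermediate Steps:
J = 571 (J = -3 + 574 = 571)
1/(J + 269) = 1/(571 + 269) = 1/840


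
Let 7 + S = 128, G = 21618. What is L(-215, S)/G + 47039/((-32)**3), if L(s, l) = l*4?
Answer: -500514695/354189312 ≈ -1.4131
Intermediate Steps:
S = 121 (S = -7 + 128 = 121)
L(s, l) = 4*l
L(-215, S)/G + 47039/((-32)**3) = (4*121)/21618 + 47039/((-32)**3) = 484*(1/21618) + 47039/(-32768) = 242/10809 + 47039*(-1/32768) = 242/10809 - 47039/32768 = -500514695/354189312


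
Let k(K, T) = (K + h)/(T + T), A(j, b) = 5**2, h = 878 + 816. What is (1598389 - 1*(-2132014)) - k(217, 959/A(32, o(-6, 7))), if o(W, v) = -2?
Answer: 1022123597/274 ≈ 3.7304e+6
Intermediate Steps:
h = 1694
A(j, b) = 25
k(K, T) = (1694 + K)/(2*T) (k(K, T) = (K + 1694)/(T + T) = (1694 + K)/((2*T)) = (1694 + K)*(1/(2*T)) = (1694 + K)/(2*T))
(1598389 - 1*(-2132014)) - k(217, 959/A(32, o(-6, 7))) = (1598389 - 1*(-2132014)) - (1694 + 217)/(2*(959/25)) = (1598389 + 2132014) - 1911/(2*(959*(1/25))) = 3730403 - 1911/(2*959/25) = 3730403 - 25*1911/(2*959) = 3730403 - 1*6825/274 = 3730403 - 6825/274 = 1022123597/274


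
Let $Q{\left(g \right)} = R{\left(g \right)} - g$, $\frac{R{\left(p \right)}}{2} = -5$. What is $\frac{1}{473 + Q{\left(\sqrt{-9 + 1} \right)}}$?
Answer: $\frac{463}{214377} + \frac{2 i \sqrt{2}}{214377} \approx 0.0021597 + 1.3194 \cdot 10^{-5} i$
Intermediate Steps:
$R{\left(p \right)} = -10$ ($R{\left(p \right)} = 2 \left(-5\right) = -10$)
$Q{\left(g \right)} = -10 - g$
$\frac{1}{473 + Q{\left(\sqrt{-9 + 1} \right)}} = \frac{1}{473 - \left(10 + \sqrt{-9 + 1}\right)} = \frac{1}{473 - \left(10 + \sqrt{-8}\right)} = \frac{1}{473 - \left(10 + 2 i \sqrt{2}\right)} = \frac{1}{463 - 2 i \sqrt{2}}$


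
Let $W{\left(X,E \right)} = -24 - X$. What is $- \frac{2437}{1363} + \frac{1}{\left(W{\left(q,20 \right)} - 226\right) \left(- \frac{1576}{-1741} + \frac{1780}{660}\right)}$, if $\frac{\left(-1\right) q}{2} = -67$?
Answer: $- \frac{64583441565}{36106546048} \approx -1.7887$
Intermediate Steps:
$q = 134$ ($q = \left(-2\right) \left(-67\right) = 134$)
$- \frac{2437}{1363} + \frac{1}{\left(W{\left(q,20 \right)} - 226\right) \left(- \frac{1576}{-1741} + \frac{1780}{660}\right)} = - \frac{2437}{1363} + \frac{1}{\left(\left(-24 - 134\right) - 226\right) \left(- \frac{1576}{-1741} + \frac{1780}{660}\right)} = \left(-2437\right) \frac{1}{1363} + \frac{1}{\left(\left(-24 - 134\right) - 226\right) \left(\left(-1576\right) \left(- \frac{1}{1741}\right) + 1780 \cdot \frac{1}{660}\right)} = - \frac{2437}{1363} + \frac{1}{\left(-158 - 226\right) \left(\frac{1576}{1741} + \frac{89}{33}\right)} = - \frac{2437}{1363} + \frac{1}{\left(-384\right) \frac{206957}{57453}} = - \frac{2437}{1363} - \frac{19151}{26490496} = - \frac{64583441565}{36106546048}$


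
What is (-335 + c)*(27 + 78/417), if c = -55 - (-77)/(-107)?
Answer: -157988653/14873 ≈ -10623.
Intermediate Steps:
c = -5962/107 (c = -55 - (-77)*(-1)/107 = -55 - 1*77/107 = -55 - 77/107 = -5962/107 ≈ -55.720)
(-335 + c)*(27 + 78/417) = (-335 - 5962/107)*(27 + 78/417) = -41807*(27 + 78*(1/417))/107 = -41807*(27 + 26/139)/107 = -41807/107*3779/139 = -157988653/14873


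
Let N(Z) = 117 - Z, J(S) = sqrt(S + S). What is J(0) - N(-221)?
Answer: -338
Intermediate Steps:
J(S) = sqrt(2)*sqrt(S) (J(S) = sqrt(2*S) = sqrt(2)*sqrt(S))
J(0) - N(-221) = sqrt(2)*sqrt(0) - (117 - 1*(-221)) = sqrt(2)*0 - (117 + 221) = 0 - 1*338 = 0 - 338 = -338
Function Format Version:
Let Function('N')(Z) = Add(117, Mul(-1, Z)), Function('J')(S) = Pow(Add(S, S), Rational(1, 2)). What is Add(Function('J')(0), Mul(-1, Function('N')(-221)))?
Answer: -338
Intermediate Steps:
Function('J')(S) = Mul(Pow(2, Rational(1, 2)), Pow(S, Rational(1, 2))) (Function('J')(S) = Pow(Mul(2, S), Rational(1, 2)) = Mul(Pow(2, Rational(1, 2)), Pow(S, Rational(1, 2))))
Add(Function('J')(0), Mul(-1, Function('N')(-221))) = Add(Mul(Pow(2, Rational(1, 2)), Pow(0, Rational(1, 2))), Mul(-1, Add(117, Mul(-1, -221)))) = Add(Mul(Pow(2, Rational(1, 2)), 0), Mul(-1, Add(117, 221))) = Add(0, Mul(-1, 338)) = Add(0, -338) = -338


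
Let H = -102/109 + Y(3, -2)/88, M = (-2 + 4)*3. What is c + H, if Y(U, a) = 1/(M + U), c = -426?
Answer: -36856403/86328 ≈ -426.93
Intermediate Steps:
M = 6 (M = 2*3 = 6)
Y(U, a) = 1/(6 + U)
H = -80675/86328 (H = -102/109 + 1/((6 + 3)*88) = -102*1/109 + (1/88)/9 = -102/109 + (1/9)*(1/88) = -102/109 + 1/792 = -80675/86328 ≈ -0.93452)
c + H = -426 - 80675/86328 = -36856403/86328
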